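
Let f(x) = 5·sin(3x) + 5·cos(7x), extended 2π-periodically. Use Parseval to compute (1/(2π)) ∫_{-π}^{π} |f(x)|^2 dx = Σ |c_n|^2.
Σ |c_n|^2 = 25

Expand |f|^2 and use orthogonality of {sin(nx), cos(mx)} on [-π, π]:
  ∫_{-π}^{π} sin(nx)^2 dx = π, ∫ cos(mx)^2 dx = π, and cross terms integrate to 0.
So ∫_{-π}^{π} f(x)^2 dx = 5^2 · π + 5^2 · π = (25 + 25)π.
Divide by 2π: (25 + 25)/2 = 25.
By Parseval, this equals Σ |c_n|^2.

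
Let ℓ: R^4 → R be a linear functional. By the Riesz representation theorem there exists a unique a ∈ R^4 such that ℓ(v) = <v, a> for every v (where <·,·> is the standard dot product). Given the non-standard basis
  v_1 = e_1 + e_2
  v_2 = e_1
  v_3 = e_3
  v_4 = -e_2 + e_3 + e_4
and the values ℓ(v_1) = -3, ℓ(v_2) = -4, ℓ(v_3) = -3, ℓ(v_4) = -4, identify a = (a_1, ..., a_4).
a = (-4, 1, -3, 0)

Write a = (a_1, ..., a_4) in the standard basis. For each basis vector v_i, ℓ(v_i) = <v_i, a> is a linear equation in the a_j's. Collect the n equations into a matrix system V a = ℓ, where row i of V is v_i (expressed in the standard basis). Since V is invertible (lower-triangular with 1s on the diagonal, up to permutation), solve by back-substitution:
  V =
[[1, 1, 0, 0],
 [1, 0, 0, 0],
 [0, 0, 1, 0],
 [0, -1, 1, 1]]
  V a = (-3, -4, -3, -4)
Solving gives a = (-4, 1, -3, 0).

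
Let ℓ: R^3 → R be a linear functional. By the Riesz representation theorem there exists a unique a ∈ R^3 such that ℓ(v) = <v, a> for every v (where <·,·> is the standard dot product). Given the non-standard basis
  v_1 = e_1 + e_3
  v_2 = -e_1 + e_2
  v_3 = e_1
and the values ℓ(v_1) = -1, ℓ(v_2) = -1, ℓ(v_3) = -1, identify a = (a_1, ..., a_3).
a = (-1, -2, 0)

Write a = (a_1, ..., a_3) in the standard basis. For each basis vector v_i, ℓ(v_i) = <v_i, a> is a linear equation in the a_j's. Collect the n equations into a matrix system V a = ℓ, where row i of V is v_i (expressed in the standard basis). Since V is invertible (lower-triangular with 1s on the diagonal, up to permutation), solve by back-substitution:
  V =
[[1, 0, 1],
 [-1, 1, 0],
 [1, 0, 0]]
  V a = (-1, -1, -1)
Solving gives a = (-1, -2, 0).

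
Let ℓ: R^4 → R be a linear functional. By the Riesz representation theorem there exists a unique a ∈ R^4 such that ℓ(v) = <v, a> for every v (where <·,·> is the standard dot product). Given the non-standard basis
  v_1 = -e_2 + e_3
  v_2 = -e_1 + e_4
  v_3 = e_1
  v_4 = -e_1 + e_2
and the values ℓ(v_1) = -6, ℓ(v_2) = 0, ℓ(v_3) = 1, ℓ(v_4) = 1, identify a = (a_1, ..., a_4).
a = (1, 2, -4, 1)

Write a = (a_1, ..., a_4) in the standard basis. For each basis vector v_i, ℓ(v_i) = <v_i, a> is a linear equation in the a_j's. Collect the n equations into a matrix system V a = ℓ, where row i of V is v_i (expressed in the standard basis). Since V is invertible (lower-triangular with 1s on the diagonal, up to permutation), solve by back-substitution:
  V =
[[0, -1, 1, 0],
 [-1, 0, 0, 1],
 [1, 0, 0, 0],
 [-1, 1, 0, 0]]
  V a = (-6, 0, 1, 1)
Solving gives a = (1, 2, -4, 1).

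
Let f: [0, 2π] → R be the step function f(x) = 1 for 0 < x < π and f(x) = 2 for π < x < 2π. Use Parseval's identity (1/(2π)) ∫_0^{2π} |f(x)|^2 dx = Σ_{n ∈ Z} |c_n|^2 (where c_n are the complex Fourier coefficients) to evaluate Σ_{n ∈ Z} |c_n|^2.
Σ |c_n|^2 = 5/2

Parseval equates the L^2 energy of f (normalised by 1/(2π)) with the ℓ^2 sum of its Fourier coefficients: (1/(2π)) ∫_0^{2π} |f|^2 = Σ |c_n|^2.
Compute the left side: (1/(2π)) [∫_0^π 1^2 dx + ∫_π^{2π} 2^2 dx] = (1/(2π)) · (1π + 4π) = (1 + 4)/2 = 5/2.
So Σ_{n ∈ Z} |c_n|^2 = 5/2.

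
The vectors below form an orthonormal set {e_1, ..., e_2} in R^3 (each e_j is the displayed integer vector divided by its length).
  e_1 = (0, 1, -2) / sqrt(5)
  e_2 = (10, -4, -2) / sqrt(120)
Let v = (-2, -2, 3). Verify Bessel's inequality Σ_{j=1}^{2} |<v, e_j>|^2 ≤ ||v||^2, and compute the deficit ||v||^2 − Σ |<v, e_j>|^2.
Σ |<v, e_j>|^2 = 31/2; ||v||^2 = 17; deficit = 3/2

Write each e_j = u_j / sqrt(<u_j, u_j>) where u_j is the displayed integer vector. Then <v, e_j> = <v, u_j> / sqrt(<u_j, u_j>), so |<v, e_j>|^2 = <v, u_j>^2 / <u_j, u_j>.
Coefficients: <v, e_1> = -8/sqrt(5), <v, e_2> = -18/sqrt(120).
Square and sum: Σ |<v, e_j>|^2 = 31/2.
Compute ||v||^2 = v·v = 17.
Deficit = 17 − 31/2 = 3/2 ≥ 0, confirming Bessel's inequality. (The deficit equals ||v − Σ <v,e_j> e_j||^2, the squared distance from v to span{e_j}.)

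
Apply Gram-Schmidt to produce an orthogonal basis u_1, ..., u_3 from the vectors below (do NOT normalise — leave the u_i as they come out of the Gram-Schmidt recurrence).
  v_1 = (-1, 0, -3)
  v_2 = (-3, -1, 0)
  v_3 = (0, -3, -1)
Orthogonal basis:
  u_1 = (-1, 0, -3)
  u_2 = (-27/10, -1, 9/10)
  u_3 = (12/13, -36/13, -4/13)

Apply the Gram-Schmidt recurrence
  u_1 = v_1
  u_i = v_i − Σ_{j<i} ((v_i · u_j) / (u_j · u_j)) · u_j.

Step by step this gives:
  u_1 = (-1, 0, -3)
  u_2 = (-27/10, -1, 9/10)
  u_3 = (12/13, -36/13, -4/13)

Orthogonality check:
  u_2 · u_1 = 0 (should be 0)
  u_3 · u_1 = 0 (should be 0)
  u_3 · u_2 = 0 (should be 0)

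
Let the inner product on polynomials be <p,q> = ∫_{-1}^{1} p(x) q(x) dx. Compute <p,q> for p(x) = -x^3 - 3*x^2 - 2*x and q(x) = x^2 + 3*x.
<p,q> = -32/5

Expand the product: p(x)·q(x) = -x^5 - 6*x^4 - 11*x^3 - 6*x^2.
∫_{-1}^{1} of each monomial x^k gives [2/(k+1) if k even, 0 if k odd]. Integrating term-by-term (or equivalently evaluating the antiderivative F(x) = -x^6/6 - 6*x^5/5 - 11*x^4/4 - 2*x^3 at the endpoints):
  F(1) − F(−1) = -367/60 − (17/60) = -32/5.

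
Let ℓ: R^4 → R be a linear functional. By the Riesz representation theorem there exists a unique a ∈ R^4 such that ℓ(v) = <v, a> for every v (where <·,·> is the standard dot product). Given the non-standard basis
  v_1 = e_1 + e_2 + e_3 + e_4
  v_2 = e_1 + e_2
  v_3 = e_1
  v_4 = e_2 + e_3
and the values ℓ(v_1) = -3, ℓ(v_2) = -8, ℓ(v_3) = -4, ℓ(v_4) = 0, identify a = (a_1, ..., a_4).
a = (-4, -4, 4, 1)

Write a = (a_1, ..., a_4) in the standard basis. For each basis vector v_i, ℓ(v_i) = <v_i, a> is a linear equation in the a_j's. Collect the n equations into a matrix system V a = ℓ, where row i of V is v_i (expressed in the standard basis). Since V is invertible (lower-triangular with 1s on the diagonal, up to permutation), solve by back-substitution:
  V =
[[1, 1, 1, 1],
 [1, 1, 0, 0],
 [1, 0, 0, 0],
 [0, 1, 1, 0]]
  V a = (-3, -8, -4, 0)
Solving gives a = (-4, -4, 4, 1).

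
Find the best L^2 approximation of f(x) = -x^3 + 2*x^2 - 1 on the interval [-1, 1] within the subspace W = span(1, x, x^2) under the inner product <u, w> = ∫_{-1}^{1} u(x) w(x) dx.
g(x) = 2*x^2 - 3*x/5 - 1

The best approximation g ∈ W is the orthogonal projection of f onto W. Writing g = a_0 + a_1 x + a_2 x^2, the coefficients solve the normal equations G · a = b where
  G_{ij} = <φ_i, φ_j> and b_i = <f, φ_i>, with φ_0 = 1, φ_1 = x, φ_2 = x^2.
G =
  [2, 0, 2/3]
  [0, 2/3, 0]
  [2/3, 0, 2/5],
b = (-2/3, -2/5, 2/15).
Solving gives a_0 = -1, a_1 = -3/5, a_2 = 2, so
  g(x) = 2*x^2 - 3*x/5 - 1.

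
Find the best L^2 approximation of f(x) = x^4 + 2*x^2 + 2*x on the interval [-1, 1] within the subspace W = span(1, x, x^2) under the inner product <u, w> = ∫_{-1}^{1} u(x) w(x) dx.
g(x) = 20*x^2/7 + 2*x - 3/35

The best approximation g ∈ W is the orthogonal projection of f onto W. Writing g = a_0 + a_1 x + a_2 x^2, the coefficients solve the normal equations G · a = b where
  G_{ij} = <φ_i, φ_j> and b_i = <f, φ_i>, with φ_0 = 1, φ_1 = x, φ_2 = x^2.
G =
  [2, 0, 2/3]
  [0, 2/3, 0]
  [2/3, 0, 2/5],
b = (26/15, 4/3, 38/35).
Solving gives a_0 = -3/35, a_1 = 2, a_2 = 20/7, so
  g(x) = 20*x^2/7 + 2*x - 3/35.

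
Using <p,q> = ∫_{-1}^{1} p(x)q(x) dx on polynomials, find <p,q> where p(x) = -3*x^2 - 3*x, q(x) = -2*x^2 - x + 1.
<p,q> = 12/5

Expand the product: p(x)·q(x) = 6*x^4 + 9*x^3 - 3*x.
∫_{-1}^{1} of each monomial x^k gives [2/(k+1) if k even, 0 if k odd]. Integrating term-by-term (or equivalently evaluating the antiderivative F(x) = 6*x^5/5 + 9*x^4/4 - 3*x^2/2 at the endpoints):
  F(1) − F(−1) = 39/20 − (-9/20) = 12/5.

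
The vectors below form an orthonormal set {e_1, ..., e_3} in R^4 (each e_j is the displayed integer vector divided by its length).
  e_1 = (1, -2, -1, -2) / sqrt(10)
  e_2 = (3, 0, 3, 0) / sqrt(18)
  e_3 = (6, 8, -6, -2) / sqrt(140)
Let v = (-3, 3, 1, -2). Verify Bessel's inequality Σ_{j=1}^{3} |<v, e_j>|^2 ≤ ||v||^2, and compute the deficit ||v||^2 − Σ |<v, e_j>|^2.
Σ |<v, e_j>|^2 = 40/7; ||v||^2 = 23; deficit = 121/7

Write each e_j = u_j / sqrt(<u_j, u_j>) where u_j is the displayed integer vector. Then <v, e_j> = <v, u_j> / sqrt(<u_j, u_j>), so |<v, e_j>|^2 = <v, u_j>^2 / <u_j, u_j>.
Coefficients: <v, e_1> = -6/sqrt(10), <v, e_2> = -6/sqrt(18), <v, e_3> = 4/sqrt(140).
Square and sum: Σ |<v, e_j>|^2 = 40/7.
Compute ||v||^2 = v·v = 23.
Deficit = 23 − 40/7 = 121/7 ≥ 0, confirming Bessel's inequality. (The deficit equals ||v − Σ <v,e_j> e_j||^2, the squared distance from v to span{e_j}.)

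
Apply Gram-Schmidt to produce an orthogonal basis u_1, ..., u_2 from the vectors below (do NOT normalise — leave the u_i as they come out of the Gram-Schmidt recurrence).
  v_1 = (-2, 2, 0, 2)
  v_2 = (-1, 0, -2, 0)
Orthogonal basis:
  u_1 = (-2, 2, 0, 2)
  u_2 = (-2/3, -1/3, -2, -1/3)

Apply the Gram-Schmidt recurrence
  u_1 = v_1
  u_i = v_i − Σ_{j<i} ((v_i · u_j) / (u_j · u_j)) · u_j.

Step by step this gives:
  u_1 = (-2, 2, 0, 2)
  u_2 = (-2/3, -1/3, -2, -1/3)

Orthogonality check:
  u_2 · u_1 = 0 (should be 0)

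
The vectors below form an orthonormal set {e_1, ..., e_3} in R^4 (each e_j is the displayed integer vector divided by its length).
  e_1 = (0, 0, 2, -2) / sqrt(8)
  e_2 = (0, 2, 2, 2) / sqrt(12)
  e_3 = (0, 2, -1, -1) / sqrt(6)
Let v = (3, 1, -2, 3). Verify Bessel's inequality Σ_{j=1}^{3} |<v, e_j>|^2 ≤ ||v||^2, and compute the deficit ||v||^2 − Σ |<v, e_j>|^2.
Σ |<v, e_j>|^2 = 14; ||v||^2 = 23; deficit = 9

Write each e_j = u_j / sqrt(<u_j, u_j>) where u_j is the displayed integer vector. Then <v, e_j> = <v, u_j> / sqrt(<u_j, u_j>), so |<v, e_j>|^2 = <v, u_j>^2 / <u_j, u_j>.
Coefficients: <v, e_1> = -10/sqrt(8), <v, e_2> = 4/sqrt(12), <v, e_3> = 1/sqrt(6).
Square and sum: Σ |<v, e_j>|^2 = 14.
Compute ||v||^2 = v·v = 23.
Deficit = 23 − 14 = 9 ≥ 0, confirming Bessel's inequality. (The deficit equals ||v − Σ <v,e_j> e_j||^2, the squared distance from v to span{e_j}.)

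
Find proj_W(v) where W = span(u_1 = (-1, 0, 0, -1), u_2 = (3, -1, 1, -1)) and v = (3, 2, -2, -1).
proj_W(v) = (9/5, -2/5, 2/5, 1/5)

Set up U = [u_1 | ... | u_2] ∈ R^(4×2). The projector onto W = col(U) is P = U (U^T U)^(-1) U^T.
Compute U^T U =
  [2, -2]
  [-2, 12],
and U^T v = (-2, 6).
Solve U^T U · c = U^T v for the coefficients: c = (-3/5, 2/5). The projection is proj_W(v) = U c.
Check: (v - proj_W(v)) · u_1 = 0  (should be 0).
Check: (v - proj_W(v)) · u_2 = 0  (should be 0).
Result: proj_W(v) = (9/5, -2/5, 2/5, 1/5).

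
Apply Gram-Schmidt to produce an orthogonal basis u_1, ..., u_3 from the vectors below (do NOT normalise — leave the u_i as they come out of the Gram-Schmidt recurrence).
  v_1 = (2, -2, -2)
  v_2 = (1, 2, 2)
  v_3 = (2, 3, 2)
Orthogonal basis:
  u_1 = (2, -2, -2)
  u_2 = (2, 1, 1)
  u_3 = (0, 1/2, -1/2)

Apply the Gram-Schmidt recurrence
  u_1 = v_1
  u_i = v_i − Σ_{j<i} ((v_i · u_j) / (u_j · u_j)) · u_j.

Step by step this gives:
  u_1 = (2, -2, -2)
  u_2 = (2, 1, 1)
  u_3 = (0, 1/2, -1/2)

Orthogonality check:
  u_2 · u_1 = 0 (should be 0)
  u_3 · u_1 = 0 (should be 0)
  u_3 · u_2 = 0 (should be 0)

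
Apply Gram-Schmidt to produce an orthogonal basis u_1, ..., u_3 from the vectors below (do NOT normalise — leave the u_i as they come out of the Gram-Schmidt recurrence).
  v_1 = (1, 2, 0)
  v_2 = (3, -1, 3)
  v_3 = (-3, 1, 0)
Orthogonal basis:
  u_1 = (1, 2, 0)
  u_2 = (14/5, -7/5, 3)
  u_3 = (-63/47, 63/94, 147/94)

Apply the Gram-Schmidt recurrence
  u_1 = v_1
  u_i = v_i − Σ_{j<i} ((v_i · u_j) / (u_j · u_j)) · u_j.

Step by step this gives:
  u_1 = (1, 2, 0)
  u_2 = (14/5, -7/5, 3)
  u_3 = (-63/47, 63/94, 147/94)

Orthogonality check:
  u_2 · u_1 = 0 (should be 0)
  u_3 · u_1 = 0 (should be 0)
  u_3 · u_2 = 0 (should be 0)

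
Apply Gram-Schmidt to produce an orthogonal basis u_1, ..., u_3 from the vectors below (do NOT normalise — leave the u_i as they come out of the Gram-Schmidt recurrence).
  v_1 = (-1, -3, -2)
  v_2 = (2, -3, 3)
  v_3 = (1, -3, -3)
Orthogonal basis:
  u_1 = (-1, -3, -2)
  u_2 = (29/14, -39/14, 22/7)
  u_3 = (585/307, 39/307, -351/307)

Apply the Gram-Schmidt recurrence
  u_1 = v_1
  u_i = v_i − Σ_{j<i} ((v_i · u_j) / (u_j · u_j)) · u_j.

Step by step this gives:
  u_1 = (-1, -3, -2)
  u_2 = (29/14, -39/14, 22/7)
  u_3 = (585/307, 39/307, -351/307)

Orthogonality check:
  u_2 · u_1 = 0 (should be 0)
  u_3 · u_1 = 0 (should be 0)
  u_3 · u_2 = 0 (should be 0)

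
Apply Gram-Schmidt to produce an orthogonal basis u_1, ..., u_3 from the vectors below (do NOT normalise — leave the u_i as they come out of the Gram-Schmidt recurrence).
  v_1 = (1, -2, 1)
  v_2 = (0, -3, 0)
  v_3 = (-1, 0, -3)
Orthogonal basis:
  u_1 = (1, -2, 1)
  u_2 = (-1, -1, -1)
  u_3 = (1, 0, -1)

Apply the Gram-Schmidt recurrence
  u_1 = v_1
  u_i = v_i − Σ_{j<i} ((v_i · u_j) / (u_j · u_j)) · u_j.

Step by step this gives:
  u_1 = (1, -2, 1)
  u_2 = (-1, -1, -1)
  u_3 = (1, 0, -1)

Orthogonality check:
  u_2 · u_1 = 0 (should be 0)
  u_3 · u_1 = 0 (should be 0)
  u_3 · u_2 = 0 (should be 0)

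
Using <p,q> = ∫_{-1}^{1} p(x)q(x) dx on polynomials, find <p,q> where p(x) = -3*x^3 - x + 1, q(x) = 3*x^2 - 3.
<p,q> = -4

Expand the product: p(x)·q(x) = -9*x^5 + 6*x^3 + 3*x^2 + 3*x - 3.
∫_{-1}^{1} of each monomial x^k gives [2/(k+1) if k even, 0 if k odd]. Integrating term-by-term (or equivalently evaluating the antiderivative F(x) = -3*x^6/2 + 3*x^4/2 + x^3 + 3*x^2/2 - 3*x at the endpoints):
  F(1) − F(−1) = -1/2 − (7/2) = -4.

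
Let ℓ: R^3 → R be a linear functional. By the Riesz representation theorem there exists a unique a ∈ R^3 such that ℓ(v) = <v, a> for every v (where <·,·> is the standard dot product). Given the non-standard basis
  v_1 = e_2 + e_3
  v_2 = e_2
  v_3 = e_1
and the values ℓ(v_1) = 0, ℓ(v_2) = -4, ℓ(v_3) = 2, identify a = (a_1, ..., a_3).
a = (2, -4, 4)

Write a = (a_1, ..., a_3) in the standard basis. For each basis vector v_i, ℓ(v_i) = <v_i, a> is a linear equation in the a_j's. Collect the n equations into a matrix system V a = ℓ, where row i of V is v_i (expressed in the standard basis). Since V is invertible (lower-triangular with 1s on the diagonal, up to permutation), solve by back-substitution:
  V =
[[0, 1, 1],
 [0, 1, 0],
 [1, 0, 0]]
  V a = (0, -4, 2)
Solving gives a = (2, -4, 4).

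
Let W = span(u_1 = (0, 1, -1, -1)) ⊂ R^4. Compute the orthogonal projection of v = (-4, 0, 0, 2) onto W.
proj_W(v) = (0, -2/3, 2/3, 2/3)

Set up U = [u_1 | ... | u_1] ∈ R^(4×1). The projector onto W = col(U) is P = U (U^T U)^(-1) U^T.
Compute U^T U =
  [3],
and U^T v = (-2).
Solve U^T U · c = U^T v for the coefficients: c = (-2/3). The projection is proj_W(v) = U c.
Check: (v - proj_W(v)) · u_1 = 0  (should be 0).
Result: proj_W(v) = (0, -2/3, 2/3, 2/3).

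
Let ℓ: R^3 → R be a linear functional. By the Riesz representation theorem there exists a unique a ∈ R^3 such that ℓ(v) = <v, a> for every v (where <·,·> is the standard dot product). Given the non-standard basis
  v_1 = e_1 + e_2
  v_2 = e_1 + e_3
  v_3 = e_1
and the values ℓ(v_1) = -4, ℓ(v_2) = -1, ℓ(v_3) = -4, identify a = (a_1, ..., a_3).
a = (-4, 0, 3)

Write a = (a_1, ..., a_3) in the standard basis. For each basis vector v_i, ℓ(v_i) = <v_i, a> is a linear equation in the a_j's. Collect the n equations into a matrix system V a = ℓ, where row i of V is v_i (expressed in the standard basis). Since V is invertible (lower-triangular with 1s on the diagonal, up to permutation), solve by back-substitution:
  V =
[[1, 1, 0],
 [1, 0, 1],
 [1, 0, 0]]
  V a = (-4, -1, -4)
Solving gives a = (-4, 0, 3).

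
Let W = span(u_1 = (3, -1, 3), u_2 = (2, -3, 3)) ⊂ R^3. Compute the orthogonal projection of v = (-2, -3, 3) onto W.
proj_W(v) = (-22/47, -177/47, 57/47)

Set up U = [u_1 | ... | u_2] ∈ R^(3×2). The projector onto W = col(U) is P = U (U^T U)^(-1) U^T.
Compute U^T U =
  [19, 18]
  [18, 22],
and U^T v = (6, 14).
Solve U^T U · c = U^T v for the coefficients: c = (-60/47, 79/47). The projection is proj_W(v) = U c.
Check: (v - proj_W(v)) · u_1 = 0  (should be 0).
Check: (v - proj_W(v)) · u_2 = 0  (should be 0).
Result: proj_W(v) = (-22/47, -177/47, 57/47).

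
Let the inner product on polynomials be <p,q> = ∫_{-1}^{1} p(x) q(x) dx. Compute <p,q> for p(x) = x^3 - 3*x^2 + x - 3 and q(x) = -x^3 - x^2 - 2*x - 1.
<p,q> = 176/21

Expand the product: p(x)·q(x) = -x^6 + 2*x^5 + 7*x^3 + 4*x^2 + 5*x + 3.
∫_{-1}^{1} of each monomial x^k gives [2/(k+1) if k even, 0 if k odd]. Integrating term-by-term (or equivalently evaluating the antiderivative F(x) = -x^7/7 + x^6/3 + 7*x^4/4 + 4*x^3/3 + 5*x^2/2 + 3*x at the endpoints):
  F(1) − F(−1) = 737/84 − (11/28) = 176/21.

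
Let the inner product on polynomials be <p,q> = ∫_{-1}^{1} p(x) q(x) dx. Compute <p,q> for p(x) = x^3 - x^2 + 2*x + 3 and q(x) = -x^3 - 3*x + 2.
<p,q> = 92/21

Expand the product: p(x)·q(x) = -x^6 + x^5 - 5*x^4 + 2*x^3 - 8*x^2 - 5*x + 6.
∫_{-1}^{1} of each monomial x^k gives [2/(k+1) if k even, 0 if k odd]. Integrating term-by-term (or equivalently evaluating the antiderivative F(x) = -x^7/7 + x^6/6 - x^5 + x^4/2 - 8*x^3/3 - 5*x^2/2 + 6*x at the endpoints):
  F(1) − F(−1) = 5/14 − (-169/42) = 92/21.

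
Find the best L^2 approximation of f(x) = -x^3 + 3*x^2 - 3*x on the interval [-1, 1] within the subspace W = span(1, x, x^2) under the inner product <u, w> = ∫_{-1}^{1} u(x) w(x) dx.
g(x) = 3*x^2 - 18*x/5

The best approximation g ∈ W is the orthogonal projection of f onto W. Writing g = a_0 + a_1 x + a_2 x^2, the coefficients solve the normal equations G · a = b where
  G_{ij} = <φ_i, φ_j> and b_i = <f, φ_i>, with φ_0 = 1, φ_1 = x, φ_2 = x^2.
G =
  [2, 0, 2/3]
  [0, 2/3, 0]
  [2/3, 0, 2/5],
b = (2, -12/5, 6/5).
Solving gives a_0 = 0, a_1 = -18/5, a_2 = 3, so
  g(x) = 3*x^2 - 18*x/5.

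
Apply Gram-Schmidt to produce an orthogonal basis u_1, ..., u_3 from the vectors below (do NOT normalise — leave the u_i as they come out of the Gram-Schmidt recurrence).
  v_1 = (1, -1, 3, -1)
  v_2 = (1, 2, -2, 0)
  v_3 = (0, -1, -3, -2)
Orthogonal basis:
  u_1 = (1, -1, 3, -1)
  u_2 = (19/12, 17/12, -1/4, -7/12)
  u_3 = (20/59, -97/59, -87/59, -144/59)

Apply the Gram-Schmidt recurrence
  u_1 = v_1
  u_i = v_i − Σ_{j<i} ((v_i · u_j) / (u_j · u_j)) · u_j.

Step by step this gives:
  u_1 = (1, -1, 3, -1)
  u_2 = (19/12, 17/12, -1/4, -7/12)
  u_3 = (20/59, -97/59, -87/59, -144/59)

Orthogonality check:
  u_2 · u_1 = 0 (should be 0)
  u_3 · u_1 = 0 (should be 0)
  u_3 · u_2 = 0 (should be 0)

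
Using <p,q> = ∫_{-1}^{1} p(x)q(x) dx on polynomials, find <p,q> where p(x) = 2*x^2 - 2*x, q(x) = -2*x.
<p,q> = 8/3

Expand the product: p(x)·q(x) = -4*x^3 + 4*x^2.
∫_{-1}^{1} of each monomial x^k gives [2/(k+1) if k even, 0 if k odd]. Integrating term-by-term (or equivalently evaluating the antiderivative F(x) = -x^4 + 4*x^3/3 at the endpoints):
  F(1) − F(−1) = 1/3 − (-7/3) = 8/3.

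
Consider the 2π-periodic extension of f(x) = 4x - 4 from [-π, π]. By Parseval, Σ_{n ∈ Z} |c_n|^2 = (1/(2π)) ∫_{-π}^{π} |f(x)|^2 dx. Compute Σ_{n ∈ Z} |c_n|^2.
Σ |c_n|^2 = 16π^2/3 + 16

Expand and integrate term by term over [-π, π]:
  ∫ (4x)^2 dx = 16·(2π^3/3); ∫ 2·4·(-4)·x dx = 0 (odd integrand); ∫ (-4)^2 dx = 16·2π.
So (1/(2π)) ∫_{-π}^{π} (4x - 4)^2 dx = 16π^2/3 + 16 = 16π^2/3 + 16.
Parseval ⇒ Σ |c_n|^2 = 16π^2/3 + 16.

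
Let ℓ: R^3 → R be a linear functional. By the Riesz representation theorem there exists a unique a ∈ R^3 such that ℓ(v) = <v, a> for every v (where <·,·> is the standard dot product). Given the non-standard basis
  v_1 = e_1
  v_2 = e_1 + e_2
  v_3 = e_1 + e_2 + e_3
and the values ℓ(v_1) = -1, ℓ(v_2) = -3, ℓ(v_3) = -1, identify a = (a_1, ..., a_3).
a = (-1, -2, 2)

Write a = (a_1, ..., a_3) in the standard basis. For each basis vector v_i, ℓ(v_i) = <v_i, a> is a linear equation in the a_j's. Collect the n equations into a matrix system V a = ℓ, where row i of V is v_i (expressed in the standard basis). Since V is invertible (lower-triangular with 1s on the diagonal, up to permutation), solve by back-substitution:
  V =
[[1, 0, 0],
 [1, 1, 0],
 [1, 1, 1]]
  V a = (-1, -3, -1)
Solving gives a = (-1, -2, 2).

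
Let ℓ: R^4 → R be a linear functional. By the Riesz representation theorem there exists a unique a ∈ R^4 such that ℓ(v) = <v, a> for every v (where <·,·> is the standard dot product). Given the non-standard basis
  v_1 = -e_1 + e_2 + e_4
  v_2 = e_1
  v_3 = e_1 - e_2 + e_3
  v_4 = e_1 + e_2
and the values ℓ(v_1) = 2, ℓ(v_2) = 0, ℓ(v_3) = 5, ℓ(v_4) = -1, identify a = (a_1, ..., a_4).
a = (0, -1, 4, 3)

Write a = (a_1, ..., a_4) in the standard basis. For each basis vector v_i, ℓ(v_i) = <v_i, a> is a linear equation in the a_j's. Collect the n equations into a matrix system V a = ℓ, where row i of V is v_i (expressed in the standard basis). Since V is invertible (lower-triangular with 1s on the diagonal, up to permutation), solve by back-substitution:
  V =
[[-1, 1, 0, 1],
 [1, 0, 0, 0],
 [1, -1, 1, 0],
 [1, 1, 0, 0]]
  V a = (2, 0, 5, -1)
Solving gives a = (0, -1, 4, 3).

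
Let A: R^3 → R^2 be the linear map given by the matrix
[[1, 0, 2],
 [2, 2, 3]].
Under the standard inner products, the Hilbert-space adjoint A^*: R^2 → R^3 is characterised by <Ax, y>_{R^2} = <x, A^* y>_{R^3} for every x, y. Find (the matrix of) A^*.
A^* = A^T =
[[1, 2],
 [0, 2],
 [2, 3]]

For real matrices with standard dot products, the defining identity <Ax, y> = <x, A^* y> gives (Ax)^T y = x^T (A^*) y, i.e. x^T A^T y = x^T (A^*) y. Since this holds for all x, y, we must have A^* = A^T. Therefore
A^* =
[[1, 2],
 [0, 2],
 [2, 3]].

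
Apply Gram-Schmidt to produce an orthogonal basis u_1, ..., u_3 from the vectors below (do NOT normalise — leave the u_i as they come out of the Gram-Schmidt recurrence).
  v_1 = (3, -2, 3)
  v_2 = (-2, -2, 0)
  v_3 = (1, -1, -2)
Orthogonal basis:
  u_1 = (3, -2, 3)
  u_2 = (-19/11, -24/11, 3/11)
  u_3 = (48/43, -48/43, -80/43)

Apply the Gram-Schmidt recurrence
  u_1 = v_1
  u_i = v_i − Σ_{j<i} ((v_i · u_j) / (u_j · u_j)) · u_j.

Step by step this gives:
  u_1 = (3, -2, 3)
  u_2 = (-19/11, -24/11, 3/11)
  u_3 = (48/43, -48/43, -80/43)

Orthogonality check:
  u_2 · u_1 = 0 (should be 0)
  u_3 · u_1 = 0 (should be 0)
  u_3 · u_2 = 0 (should be 0)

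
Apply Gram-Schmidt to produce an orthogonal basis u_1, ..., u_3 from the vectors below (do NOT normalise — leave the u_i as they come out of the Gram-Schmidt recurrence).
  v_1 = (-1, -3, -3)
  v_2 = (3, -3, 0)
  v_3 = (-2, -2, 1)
Orthogonal basis:
  u_1 = (-1, -3, -3)
  u_2 = (63/19, -39/19, 18/19)
  u_3 = (-24/17, -24/17, 32/17)

Apply the Gram-Schmidt recurrence
  u_1 = v_1
  u_i = v_i − Σ_{j<i} ((v_i · u_j) / (u_j · u_j)) · u_j.

Step by step this gives:
  u_1 = (-1, -3, -3)
  u_2 = (63/19, -39/19, 18/19)
  u_3 = (-24/17, -24/17, 32/17)

Orthogonality check:
  u_2 · u_1 = 0 (should be 0)
  u_3 · u_1 = 0 (should be 0)
  u_3 · u_2 = 0 (should be 0)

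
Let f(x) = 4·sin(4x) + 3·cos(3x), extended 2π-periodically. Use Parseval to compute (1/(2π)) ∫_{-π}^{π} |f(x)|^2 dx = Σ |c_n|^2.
Σ |c_n|^2 = 25/2

Expand |f|^2 and use orthogonality of {sin(nx), cos(mx)} on [-π, π]:
  ∫_{-π}^{π} sin(nx)^2 dx = π, ∫ cos(mx)^2 dx = π, and cross terms integrate to 0.
So ∫_{-π}^{π} f(x)^2 dx = 4^2 · π + 3^2 · π = (16 + 9)π.
Divide by 2π: (16 + 9)/2 = 25/2.
By Parseval, this equals Σ |c_n|^2.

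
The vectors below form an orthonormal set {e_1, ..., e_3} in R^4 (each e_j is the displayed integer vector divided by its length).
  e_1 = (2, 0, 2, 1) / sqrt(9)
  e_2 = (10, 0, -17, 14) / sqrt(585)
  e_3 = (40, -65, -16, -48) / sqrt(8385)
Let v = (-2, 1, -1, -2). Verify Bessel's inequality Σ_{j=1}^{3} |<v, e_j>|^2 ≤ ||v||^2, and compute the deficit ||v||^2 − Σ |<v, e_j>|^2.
Σ |<v, e_j>|^2 = 382/43; ||v||^2 = 10; deficit = 48/43

Write each e_j = u_j / sqrt(<u_j, u_j>) where u_j is the displayed integer vector. Then <v, e_j> = <v, u_j> / sqrt(<u_j, u_j>), so |<v, e_j>|^2 = <v, u_j>^2 / <u_j, u_j>.
Coefficients: <v, e_1> = -8/sqrt(9), <v, e_2> = -31/sqrt(585), <v, e_3> = -33/sqrt(8385).
Square and sum: Σ |<v, e_j>|^2 = 382/43.
Compute ||v||^2 = v·v = 10.
Deficit = 10 − 382/43 = 48/43 ≥ 0, confirming Bessel's inequality. (The deficit equals ||v − Σ <v,e_j> e_j||^2, the squared distance from v to span{e_j}.)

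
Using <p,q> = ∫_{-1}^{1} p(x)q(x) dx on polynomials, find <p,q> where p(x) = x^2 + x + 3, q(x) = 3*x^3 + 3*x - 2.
<p,q> = -152/15

Expand the product: p(x)·q(x) = 3*x^5 + 3*x^4 + 12*x^3 + x^2 + 7*x - 6.
∫_{-1}^{1} of each monomial x^k gives [2/(k+1) if k even, 0 if k odd]. Integrating term-by-term (or equivalently evaluating the antiderivative F(x) = x^6/2 + 3*x^5/5 + 3*x^4 + x^3/3 + 7*x^2/2 - 6*x at the endpoints):
  F(1) − F(−1) = 29/15 − (181/15) = -152/15.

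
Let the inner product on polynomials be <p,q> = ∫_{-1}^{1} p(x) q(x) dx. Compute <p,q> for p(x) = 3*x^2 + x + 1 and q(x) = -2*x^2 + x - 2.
<p,q> = -166/15

Expand the product: p(x)·q(x) = -6*x^4 + x^3 - 7*x^2 - x - 2.
∫_{-1}^{1} of each monomial x^k gives [2/(k+1) if k even, 0 if k odd]. Integrating term-by-term (or equivalently evaluating the antiderivative F(x) = -6*x^5/5 + x^4/4 - 7*x^3/3 - x^2/2 - 2*x at the endpoints):
  F(1) − F(−1) = -347/60 − (317/60) = -166/15.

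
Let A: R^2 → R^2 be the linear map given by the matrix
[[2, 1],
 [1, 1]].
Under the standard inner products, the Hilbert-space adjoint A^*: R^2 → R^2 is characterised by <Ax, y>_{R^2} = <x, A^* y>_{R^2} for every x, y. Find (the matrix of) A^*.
A^* = A^T =
[[2, 1],
 [1, 1]]

For real matrices with standard dot products, the defining identity <Ax, y> = <x, A^* y> gives (Ax)^T y = x^T (A^*) y, i.e. x^T A^T y = x^T (A^*) y. Since this holds for all x, y, we must have A^* = A^T. Therefore
A^* =
[[2, 1],
 [1, 1]].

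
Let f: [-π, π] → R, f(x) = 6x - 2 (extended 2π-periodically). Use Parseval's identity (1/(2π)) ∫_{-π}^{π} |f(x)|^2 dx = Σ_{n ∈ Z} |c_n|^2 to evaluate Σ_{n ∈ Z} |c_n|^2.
Σ |c_n|^2 = 12π^2 + 4

Expand and integrate term by term over [-π, π]:
  ∫ (6x)^2 dx = 36·(2π^3/3); ∫ 2·6·(-2)·x dx = 0 (odd integrand); ∫ (-2)^2 dx = 4·2π.
So (1/(2π)) ∫_{-π}^{π} (6x - 2)^2 dx = 36π^2/3 + 4 = 12π^2 + 4.
Parseval ⇒ Σ |c_n|^2 = 12π^2 + 4.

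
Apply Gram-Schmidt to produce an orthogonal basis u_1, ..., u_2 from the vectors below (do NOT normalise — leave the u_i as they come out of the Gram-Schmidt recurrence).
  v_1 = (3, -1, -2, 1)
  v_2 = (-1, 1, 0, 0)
Orthogonal basis:
  u_1 = (3, -1, -2, 1)
  u_2 = (-1/5, 11/15, -8/15, 4/15)

Apply the Gram-Schmidt recurrence
  u_1 = v_1
  u_i = v_i − Σ_{j<i} ((v_i · u_j) / (u_j · u_j)) · u_j.

Step by step this gives:
  u_1 = (3, -1, -2, 1)
  u_2 = (-1/5, 11/15, -8/15, 4/15)

Orthogonality check:
  u_2 · u_1 = 0 (should be 0)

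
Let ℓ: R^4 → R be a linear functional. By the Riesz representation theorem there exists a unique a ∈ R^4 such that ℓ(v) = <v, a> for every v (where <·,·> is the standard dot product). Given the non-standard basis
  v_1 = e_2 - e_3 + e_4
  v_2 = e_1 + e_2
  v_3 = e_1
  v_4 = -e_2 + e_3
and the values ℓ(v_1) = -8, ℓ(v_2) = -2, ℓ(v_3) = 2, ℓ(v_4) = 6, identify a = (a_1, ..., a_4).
a = (2, -4, 2, -2)

Write a = (a_1, ..., a_4) in the standard basis. For each basis vector v_i, ℓ(v_i) = <v_i, a> is a linear equation in the a_j's. Collect the n equations into a matrix system V a = ℓ, where row i of V is v_i (expressed in the standard basis). Since V is invertible (lower-triangular with 1s on the diagonal, up to permutation), solve by back-substitution:
  V =
[[0, 1, -1, 1],
 [1, 1, 0, 0],
 [1, 0, 0, 0],
 [0, -1, 1, 0]]
  V a = (-8, -2, 2, 6)
Solving gives a = (2, -4, 2, -2).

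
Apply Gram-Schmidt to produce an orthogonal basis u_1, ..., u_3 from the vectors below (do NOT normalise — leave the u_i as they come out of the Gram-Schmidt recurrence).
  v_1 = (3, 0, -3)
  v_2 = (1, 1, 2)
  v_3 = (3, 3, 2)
Orthogonal basis:
  u_1 = (3, 0, -3)
  u_2 = (3/2, 1, 3/2)
  u_3 = (-4/11, 12/11, -4/11)

Apply the Gram-Schmidt recurrence
  u_1 = v_1
  u_i = v_i − Σ_{j<i} ((v_i · u_j) / (u_j · u_j)) · u_j.

Step by step this gives:
  u_1 = (3, 0, -3)
  u_2 = (3/2, 1, 3/2)
  u_3 = (-4/11, 12/11, -4/11)

Orthogonality check:
  u_2 · u_1 = 0 (should be 0)
  u_3 · u_1 = 0 (should be 0)
  u_3 · u_2 = 0 (should be 0)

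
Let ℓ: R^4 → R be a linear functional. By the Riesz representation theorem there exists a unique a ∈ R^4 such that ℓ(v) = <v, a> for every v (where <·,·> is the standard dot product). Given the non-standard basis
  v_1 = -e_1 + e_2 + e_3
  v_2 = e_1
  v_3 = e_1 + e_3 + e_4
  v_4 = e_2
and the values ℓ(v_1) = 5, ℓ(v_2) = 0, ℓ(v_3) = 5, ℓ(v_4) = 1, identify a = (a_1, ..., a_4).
a = (0, 1, 4, 1)

Write a = (a_1, ..., a_4) in the standard basis. For each basis vector v_i, ℓ(v_i) = <v_i, a> is a linear equation in the a_j's. Collect the n equations into a matrix system V a = ℓ, where row i of V is v_i (expressed in the standard basis). Since V is invertible (lower-triangular with 1s on the diagonal, up to permutation), solve by back-substitution:
  V =
[[-1, 1, 1, 0],
 [1, 0, 0, 0],
 [1, 0, 1, 1],
 [0, 1, 0, 0]]
  V a = (5, 0, 5, 1)
Solving gives a = (0, 1, 4, 1).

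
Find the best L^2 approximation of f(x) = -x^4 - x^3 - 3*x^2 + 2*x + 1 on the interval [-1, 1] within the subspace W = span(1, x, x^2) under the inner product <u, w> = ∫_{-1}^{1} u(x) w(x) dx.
g(x) = -27*x^2/7 + 7*x/5 + 38/35

The best approximation g ∈ W is the orthogonal projection of f onto W. Writing g = a_0 + a_1 x + a_2 x^2, the coefficients solve the normal equations G · a = b where
  G_{ij} = <φ_i, φ_j> and b_i = <f, φ_i>, with φ_0 = 1, φ_1 = x, φ_2 = x^2.
G =
  [2, 0, 2/3]
  [0, 2/3, 0]
  [2/3, 0, 2/5],
b = (-2/5, 14/15, -86/105).
Solving gives a_0 = 38/35, a_1 = 7/5, a_2 = -27/7, so
  g(x) = -27*x^2/7 + 7*x/5 + 38/35.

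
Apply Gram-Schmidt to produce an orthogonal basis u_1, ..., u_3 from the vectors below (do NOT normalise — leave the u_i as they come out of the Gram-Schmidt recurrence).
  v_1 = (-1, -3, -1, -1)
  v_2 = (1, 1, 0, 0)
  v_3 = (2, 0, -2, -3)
Orthogonal basis:
  u_1 = (-1, -3, -1, -1)
  u_2 = (2/3, 0, -1/3, -1/3)
  u_3 = (-3/4, 3/4, -1/4, -5/4)

Apply the Gram-Schmidt recurrence
  u_1 = v_1
  u_i = v_i − Σ_{j<i} ((v_i · u_j) / (u_j · u_j)) · u_j.

Step by step this gives:
  u_1 = (-1, -3, -1, -1)
  u_2 = (2/3, 0, -1/3, -1/3)
  u_3 = (-3/4, 3/4, -1/4, -5/4)

Orthogonality check:
  u_2 · u_1 = 0 (should be 0)
  u_3 · u_1 = 0 (should be 0)
  u_3 · u_2 = 0 (should be 0)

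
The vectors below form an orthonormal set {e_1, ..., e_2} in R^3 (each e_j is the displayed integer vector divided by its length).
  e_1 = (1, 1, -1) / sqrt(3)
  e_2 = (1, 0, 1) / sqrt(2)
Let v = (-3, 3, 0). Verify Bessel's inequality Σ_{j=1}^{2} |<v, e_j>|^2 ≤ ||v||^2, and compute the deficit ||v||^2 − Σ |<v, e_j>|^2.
Σ |<v, e_j>|^2 = 9/2; ||v||^2 = 18; deficit = 27/2

Write each e_j = u_j / sqrt(<u_j, u_j>) where u_j is the displayed integer vector. Then <v, e_j> = <v, u_j> / sqrt(<u_j, u_j>), so |<v, e_j>|^2 = <v, u_j>^2 / <u_j, u_j>.
Coefficients: <v, e_1> = 0/sqrt(3), <v, e_2> = -3/sqrt(2).
Square and sum: Σ |<v, e_j>|^2 = 9/2.
Compute ||v||^2 = v·v = 18.
Deficit = 18 − 9/2 = 27/2 ≥ 0, confirming Bessel's inequality. (The deficit equals ||v − Σ <v,e_j> e_j||^2, the squared distance from v to span{e_j}.)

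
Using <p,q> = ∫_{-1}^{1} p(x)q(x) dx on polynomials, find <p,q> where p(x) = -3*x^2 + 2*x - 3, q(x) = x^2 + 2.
<p,q> = -96/5

Expand the product: p(x)·q(x) = -3*x^4 + 2*x^3 - 9*x^2 + 4*x - 6.
∫_{-1}^{1} of each monomial x^k gives [2/(k+1) if k even, 0 if k odd]. Integrating term-by-term (or equivalently evaluating the antiderivative F(x) = -3*x^5/5 + x^4/2 - 3*x^3 + 2*x^2 - 6*x at the endpoints):
  F(1) − F(−1) = -71/10 − (121/10) = -96/5.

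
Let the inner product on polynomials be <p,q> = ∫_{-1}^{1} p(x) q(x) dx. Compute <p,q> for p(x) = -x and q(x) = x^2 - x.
<p,q> = 2/3

Expand the product: p(x)·q(x) = -x^3 + x^2.
∫_{-1}^{1} of each monomial x^k gives [2/(k+1) if k even, 0 if k odd]. Integrating term-by-term (or equivalently evaluating the antiderivative F(x) = -x^4/4 + x^3/3 at the endpoints):
  F(1) − F(−1) = 1/12 − (-7/12) = 2/3.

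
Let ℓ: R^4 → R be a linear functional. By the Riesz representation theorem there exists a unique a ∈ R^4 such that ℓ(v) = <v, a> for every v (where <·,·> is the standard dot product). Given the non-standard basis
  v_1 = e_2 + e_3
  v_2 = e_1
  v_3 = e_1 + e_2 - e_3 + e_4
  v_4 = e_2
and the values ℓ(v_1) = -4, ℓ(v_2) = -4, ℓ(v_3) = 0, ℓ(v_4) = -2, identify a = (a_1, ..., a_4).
a = (-4, -2, -2, 4)

Write a = (a_1, ..., a_4) in the standard basis. For each basis vector v_i, ℓ(v_i) = <v_i, a> is a linear equation in the a_j's. Collect the n equations into a matrix system V a = ℓ, where row i of V is v_i (expressed in the standard basis). Since V is invertible (lower-triangular with 1s on the diagonal, up to permutation), solve by back-substitution:
  V =
[[0, 1, 1, 0],
 [1, 0, 0, 0],
 [1, 1, -1, 1],
 [0, 1, 0, 0]]
  V a = (-4, -4, 0, -2)
Solving gives a = (-4, -2, -2, 4).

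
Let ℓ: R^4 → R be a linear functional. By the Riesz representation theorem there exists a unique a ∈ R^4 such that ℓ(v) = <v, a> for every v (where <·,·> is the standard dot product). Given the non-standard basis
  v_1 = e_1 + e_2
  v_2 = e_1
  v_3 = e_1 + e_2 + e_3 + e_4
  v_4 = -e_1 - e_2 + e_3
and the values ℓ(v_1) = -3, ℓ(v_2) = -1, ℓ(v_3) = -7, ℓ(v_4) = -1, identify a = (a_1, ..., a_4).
a = (-1, -2, -4, 0)

Write a = (a_1, ..., a_4) in the standard basis. For each basis vector v_i, ℓ(v_i) = <v_i, a> is a linear equation in the a_j's. Collect the n equations into a matrix system V a = ℓ, where row i of V is v_i (expressed in the standard basis). Since V is invertible (lower-triangular with 1s on the diagonal, up to permutation), solve by back-substitution:
  V =
[[1, 1, 0, 0],
 [1, 0, 0, 0],
 [1, 1, 1, 1],
 [-1, -1, 1, 0]]
  V a = (-3, -1, -7, -1)
Solving gives a = (-1, -2, -4, 0).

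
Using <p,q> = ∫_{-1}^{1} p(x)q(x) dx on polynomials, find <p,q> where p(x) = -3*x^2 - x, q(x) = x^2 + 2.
<p,q> = -26/5

Expand the product: p(x)·q(x) = -3*x^4 - x^3 - 6*x^2 - 2*x.
∫_{-1}^{1} of each monomial x^k gives [2/(k+1) if k even, 0 if k odd]. Integrating term-by-term (or equivalently evaluating the antiderivative F(x) = -3*x^5/5 - x^4/4 - 2*x^3 - x^2 at the endpoints):
  F(1) − F(−1) = -77/20 − (27/20) = -26/5.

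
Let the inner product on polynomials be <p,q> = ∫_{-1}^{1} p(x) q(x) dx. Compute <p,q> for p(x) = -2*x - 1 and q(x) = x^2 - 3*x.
<p,q> = 10/3

Expand the product: p(x)·q(x) = -2*x^3 + 5*x^2 + 3*x.
∫_{-1}^{1} of each monomial x^k gives [2/(k+1) if k even, 0 if k odd]. Integrating term-by-term (or equivalently evaluating the antiderivative F(x) = -x^4/2 + 5*x^3/3 + 3*x^2/2 at the endpoints):
  F(1) − F(−1) = 8/3 − (-2/3) = 10/3.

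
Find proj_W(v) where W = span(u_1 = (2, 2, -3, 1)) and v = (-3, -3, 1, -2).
proj_W(v) = (-17/9, -17/9, 17/6, -17/18)

Set up U = [u_1 | ... | u_1] ∈ R^(4×1). The projector onto W = col(U) is P = U (U^T U)^(-1) U^T.
Compute U^T U =
  [18],
and U^T v = (-17).
Solve U^T U · c = U^T v for the coefficients: c = (-17/18). The projection is proj_W(v) = U c.
Check: (v - proj_W(v)) · u_1 = 0  (should be 0).
Result: proj_W(v) = (-17/9, -17/9, 17/6, -17/18).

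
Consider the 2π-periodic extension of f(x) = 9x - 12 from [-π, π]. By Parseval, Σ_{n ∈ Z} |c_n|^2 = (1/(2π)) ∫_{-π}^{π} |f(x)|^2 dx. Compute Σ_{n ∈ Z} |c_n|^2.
Σ |c_n|^2 = 27π^2 + 144

Expand and integrate term by term over [-π, π]:
  ∫ (9x)^2 dx = 81·(2π^3/3); ∫ 2·9·(-12)·x dx = 0 (odd integrand); ∫ (-12)^2 dx = 144·2π.
So (1/(2π)) ∫_{-π}^{π} (9x - 12)^2 dx = 81π^2/3 + 144 = 27π^2 + 144.
Parseval ⇒ Σ |c_n|^2 = 27π^2 + 144.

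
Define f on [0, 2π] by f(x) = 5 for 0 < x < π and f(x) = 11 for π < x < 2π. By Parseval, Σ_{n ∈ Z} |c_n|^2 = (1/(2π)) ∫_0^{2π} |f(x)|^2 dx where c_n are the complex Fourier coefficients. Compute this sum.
Σ |c_n|^2 = 73

Parseval equates the L^2 energy of f (normalised by 1/(2π)) with the ℓ^2 sum of its Fourier coefficients: (1/(2π)) ∫_0^{2π} |f|^2 = Σ |c_n|^2.
Compute the left side: (1/(2π)) [∫_0^π 5^2 dx + ∫_π^{2π} 11^2 dx] = (1/(2π)) · (25π + 121π) = (25 + 121)/2 = 73.
So Σ_{n ∈ Z} |c_n|^2 = 73.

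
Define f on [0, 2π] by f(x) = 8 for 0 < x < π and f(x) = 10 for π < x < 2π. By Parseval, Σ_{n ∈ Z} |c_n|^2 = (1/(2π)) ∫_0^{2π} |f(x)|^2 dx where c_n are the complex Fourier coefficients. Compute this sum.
Σ |c_n|^2 = 82

Parseval equates the L^2 energy of f (normalised by 1/(2π)) with the ℓ^2 sum of its Fourier coefficients: (1/(2π)) ∫_0^{2π} |f|^2 = Σ |c_n|^2.
Compute the left side: (1/(2π)) [∫_0^π 8^2 dx + ∫_π^{2π} 10^2 dx] = (1/(2π)) · (64π + 100π) = (64 + 100)/2 = 82.
So Σ_{n ∈ Z} |c_n|^2 = 82.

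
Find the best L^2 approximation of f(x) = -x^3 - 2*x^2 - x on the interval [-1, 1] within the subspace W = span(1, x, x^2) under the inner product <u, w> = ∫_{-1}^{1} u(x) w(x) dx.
g(x) = -2*x^2 - 8*x/5

The best approximation g ∈ W is the orthogonal projection of f onto W. Writing g = a_0 + a_1 x + a_2 x^2, the coefficients solve the normal equations G · a = b where
  G_{ij} = <φ_i, φ_j> and b_i = <f, φ_i>, with φ_0 = 1, φ_1 = x, φ_2 = x^2.
G =
  [2, 0, 2/3]
  [0, 2/3, 0]
  [2/3, 0, 2/5],
b = (-4/3, -16/15, -4/5).
Solving gives a_0 = 0, a_1 = -8/5, a_2 = -2, so
  g(x) = -2*x^2 - 8*x/5.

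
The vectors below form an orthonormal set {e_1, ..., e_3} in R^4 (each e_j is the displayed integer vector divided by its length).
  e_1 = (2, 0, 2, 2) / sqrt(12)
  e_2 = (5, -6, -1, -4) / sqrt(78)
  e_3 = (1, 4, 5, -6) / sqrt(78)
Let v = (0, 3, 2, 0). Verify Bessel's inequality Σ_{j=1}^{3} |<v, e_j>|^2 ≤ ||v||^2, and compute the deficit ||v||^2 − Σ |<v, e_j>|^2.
Σ |<v, e_j>|^2 = 38/3; ||v||^2 = 13; deficit = 1/3

Write each e_j = u_j / sqrt(<u_j, u_j>) where u_j is the displayed integer vector. Then <v, e_j> = <v, u_j> / sqrt(<u_j, u_j>), so |<v, e_j>|^2 = <v, u_j>^2 / <u_j, u_j>.
Coefficients: <v, e_1> = 4/sqrt(12), <v, e_2> = -20/sqrt(78), <v, e_3> = 22/sqrt(78).
Square and sum: Σ |<v, e_j>|^2 = 38/3.
Compute ||v||^2 = v·v = 13.
Deficit = 13 − 38/3 = 1/3 ≥ 0, confirming Bessel's inequality. (The deficit equals ||v − Σ <v,e_j> e_j||^2, the squared distance from v to span{e_j}.)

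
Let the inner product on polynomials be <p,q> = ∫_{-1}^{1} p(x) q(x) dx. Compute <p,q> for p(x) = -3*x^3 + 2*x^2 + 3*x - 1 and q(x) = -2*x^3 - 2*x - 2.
<p,q> = -20/21

Expand the product: p(x)·q(x) = 6*x^6 - 4*x^5 + 4*x^3 - 10*x^2 - 4*x + 2.
∫_{-1}^{1} of each monomial x^k gives [2/(k+1) if k even, 0 if k odd]. Integrating term-by-term (or equivalently evaluating the antiderivative F(x) = 6*x^7/7 - 2*x^6/3 + x^4 - 10*x^3/3 - 2*x^2 + 2*x at the endpoints):
  F(1) − F(−1) = -15/7 − (-25/21) = -20/21.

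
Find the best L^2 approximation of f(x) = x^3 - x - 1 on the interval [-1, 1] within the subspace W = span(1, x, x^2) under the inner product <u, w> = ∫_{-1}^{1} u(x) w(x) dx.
g(x) = -2*x/5 - 1

The best approximation g ∈ W is the orthogonal projection of f onto W. Writing g = a_0 + a_1 x + a_2 x^2, the coefficients solve the normal equations G · a = b where
  G_{ij} = <φ_i, φ_j> and b_i = <f, φ_i>, with φ_0 = 1, φ_1 = x, φ_2 = x^2.
G =
  [2, 0, 2/3]
  [0, 2/3, 0]
  [2/3, 0, 2/5],
b = (-2, -4/15, -2/3).
Solving gives a_0 = -1, a_1 = -2/5, a_2 = 0, so
  g(x) = -2*x/5 - 1.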